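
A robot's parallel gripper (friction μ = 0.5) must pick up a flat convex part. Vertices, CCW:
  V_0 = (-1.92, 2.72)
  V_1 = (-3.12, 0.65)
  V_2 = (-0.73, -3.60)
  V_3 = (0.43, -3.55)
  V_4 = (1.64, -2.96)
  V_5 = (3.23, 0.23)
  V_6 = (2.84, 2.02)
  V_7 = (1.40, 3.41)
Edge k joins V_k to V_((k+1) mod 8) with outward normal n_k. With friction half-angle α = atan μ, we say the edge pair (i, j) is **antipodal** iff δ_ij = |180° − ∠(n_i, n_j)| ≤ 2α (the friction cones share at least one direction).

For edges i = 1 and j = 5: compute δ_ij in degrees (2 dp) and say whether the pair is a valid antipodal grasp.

δ = 17.06°, valid

α = atan 0.5 = 26.57°;  2α = 53.13°
edge 1: e_1 = (+2.39, -4.25);  n_1 = (-0.8716, -0.4902)
edge 5: e_5 = (-0.39, +1.79);  n_5 = (+0.9771, +0.2129)
∠(n_1, n_5) = 162.94°
δ = |180° − 162.94°| = 17.06°
17.06° ≤ 2α = 53.13°  →  valid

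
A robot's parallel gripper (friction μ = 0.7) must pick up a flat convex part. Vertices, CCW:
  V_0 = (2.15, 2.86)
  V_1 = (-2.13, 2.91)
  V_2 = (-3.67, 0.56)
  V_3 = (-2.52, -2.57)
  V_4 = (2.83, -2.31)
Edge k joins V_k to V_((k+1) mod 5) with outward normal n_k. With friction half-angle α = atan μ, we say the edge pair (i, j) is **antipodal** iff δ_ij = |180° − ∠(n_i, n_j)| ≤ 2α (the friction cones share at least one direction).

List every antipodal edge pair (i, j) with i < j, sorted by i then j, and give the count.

count = 5; pairs: (0,2), (0,3), (1,3), (1,4), (2,4)

α = atan 0.7 = 34.99°;  2α = 69.98°
n_0 = (+0.0117, +0.9999)
n_1 = (-0.8364, +0.5481)
n_2 = (-0.9386, -0.3449)
n_3 = (+0.0485, -0.9988)
n_4 = (+0.9915, +0.1304)
  (0,1): δ = 122.57°  ·
  (0,2): δ = 69.16°  ✓
  (0,3): δ = 3.45°  ✓
  (0,4): δ = 98.16°  ·
  (1,2): δ = 126.59°  ·
  (1,3): δ = 53.98°  ✓
  (1,4): δ = 40.73°  ✓
  (2,3): δ = 107.39°  ·
  (2,4): δ = 12.68°  ✓
  (3,4): δ = 85.29°  ·
antipodal pairs: 5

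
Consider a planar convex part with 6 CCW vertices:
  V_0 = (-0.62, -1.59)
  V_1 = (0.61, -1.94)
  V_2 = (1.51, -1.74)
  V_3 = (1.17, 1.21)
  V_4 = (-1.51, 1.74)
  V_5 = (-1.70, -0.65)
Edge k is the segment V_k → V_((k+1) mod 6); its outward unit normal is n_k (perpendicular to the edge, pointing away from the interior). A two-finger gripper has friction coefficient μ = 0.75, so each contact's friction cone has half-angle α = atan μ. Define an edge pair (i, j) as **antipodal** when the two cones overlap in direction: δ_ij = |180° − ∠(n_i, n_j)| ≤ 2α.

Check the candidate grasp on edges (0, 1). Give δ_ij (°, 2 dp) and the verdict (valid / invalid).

δ = 151.59°, invalid

α = atan 0.75 = 36.87°;  2α = 73.74°
edge 0: e_0 = (+1.23, -0.35);  n_0 = (-0.2737, -0.9618)
edge 1: e_1 = (+0.90, +0.20);  n_1 = (+0.2169, -0.9762)
∠(n_0, n_1) = 28.41°
δ = |180° − 28.41°| = 151.59°
151.59° > 2α = 73.74°  →  invalid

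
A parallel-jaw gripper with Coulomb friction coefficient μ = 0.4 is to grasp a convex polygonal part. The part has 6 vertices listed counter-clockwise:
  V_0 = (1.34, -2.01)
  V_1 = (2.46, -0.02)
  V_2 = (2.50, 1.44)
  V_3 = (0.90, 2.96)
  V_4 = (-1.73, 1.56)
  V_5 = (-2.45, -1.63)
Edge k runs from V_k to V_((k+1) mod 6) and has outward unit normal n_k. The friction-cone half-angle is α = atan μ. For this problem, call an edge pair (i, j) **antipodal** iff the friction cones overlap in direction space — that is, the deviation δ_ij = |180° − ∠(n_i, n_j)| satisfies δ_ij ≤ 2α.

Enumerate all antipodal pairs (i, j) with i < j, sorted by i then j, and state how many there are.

count = 5; pairs: (0,3), (0,4), (1,4), (2,5), (3,5)

α = atan 0.4 = 21.80°;  2α = 43.60°
n_0 = (+0.8715, -0.4905)
n_1 = (+0.9996, -0.0274)
n_2 = (+0.6887, +0.7250)
n_3 = (-0.4699, +0.8827)
n_4 = (-0.9755, +0.2202)
n_5 = (-0.0998, -0.9950)
  (0,1): δ = 152.20°  ·
  (0,2): δ = 104.16°  ·
  (0,3): δ = 32.60°  ✓
  (0,4): δ = 16.65°  ✓
  (0,5): δ = 113.65°  ·
  (1,2): δ = 131.96°  ·
  (1,3): δ = 60.40°  ·
  (1,4): δ = 11.15°  ✓
  (1,5): δ = 85.84°  ·
  (2,3): δ = 108.44°  ·
  (2,4): δ = 59.19°  ·
  (2,5): δ = 37.81°  ✓
  (3,4): δ = 130.75°  ·
  (3,5): δ = 33.75°  ✓
  (4,5): δ = 83.01°  ·
antipodal pairs: 5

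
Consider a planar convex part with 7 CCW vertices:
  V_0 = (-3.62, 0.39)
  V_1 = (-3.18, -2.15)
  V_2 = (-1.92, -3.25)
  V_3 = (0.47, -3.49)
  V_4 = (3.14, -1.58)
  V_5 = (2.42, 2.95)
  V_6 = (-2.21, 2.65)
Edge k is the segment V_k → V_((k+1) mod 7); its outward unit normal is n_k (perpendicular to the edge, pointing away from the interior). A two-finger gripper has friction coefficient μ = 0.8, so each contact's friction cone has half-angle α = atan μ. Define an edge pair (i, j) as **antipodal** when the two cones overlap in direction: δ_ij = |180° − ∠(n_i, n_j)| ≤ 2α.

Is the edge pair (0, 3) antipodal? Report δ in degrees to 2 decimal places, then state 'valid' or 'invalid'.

α = atan 0.8 = 38.66°;  2α = 77.32°
edge 0: e_0 = (+0.44, -2.54);  n_0 = (-0.9853, -0.1707)
edge 3: e_3 = (+2.67, +1.91);  n_3 = (+0.5818, -0.8133)
∠(n_0, n_3) = 115.75°
δ = |180° − 115.75°| = 64.25°
64.25° ≤ 2α = 77.32°  →  valid

δ = 64.25°, valid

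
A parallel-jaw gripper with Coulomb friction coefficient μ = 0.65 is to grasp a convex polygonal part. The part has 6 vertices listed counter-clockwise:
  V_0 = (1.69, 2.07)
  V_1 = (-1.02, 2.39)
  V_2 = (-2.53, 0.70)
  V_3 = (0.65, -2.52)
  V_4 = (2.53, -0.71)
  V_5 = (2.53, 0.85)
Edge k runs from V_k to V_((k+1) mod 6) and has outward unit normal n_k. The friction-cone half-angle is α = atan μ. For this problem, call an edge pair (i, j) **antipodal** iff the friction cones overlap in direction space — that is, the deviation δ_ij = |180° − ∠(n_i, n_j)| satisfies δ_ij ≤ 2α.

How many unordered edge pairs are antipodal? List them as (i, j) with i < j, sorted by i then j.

count = 6; pairs: (0,2), (0,3), (1,3), (1,4), (2,4), (2,5)

α = atan 0.65 = 33.02°;  2α = 66.05°
n_0 = (+0.1173, +0.9931)
n_1 = (-0.7457, +0.6663)
n_2 = (-0.7115, -0.7027)
n_3 = (+0.6936, -0.7204)
n_4 = (+1.0000, -0.0000)
n_5 = (+0.8236, +0.5671)
  (0,1): δ = 125.05°  ·
  (0,2): δ = 38.62°  ✓
  (0,3): δ = 50.65°  ✓
  (0,4): δ = 96.73°  ·
  (0,5): δ = 131.28°  ·
  (1,2): δ = 93.58°  ·
  (1,3): δ = 4.31°  ✓
  (1,4): δ = 41.78°  ✓
  (1,5): δ = 76.33°  ·
  (2,3): δ = 90.73°  ·
  (2,4): δ = 44.64°  ✓
  (2,5): δ = 10.09°  ✓
  (3,4): δ = 133.91°  ·
  (3,5): δ = 99.36°  ·
  (4,5): δ = 145.45°  ·
antipodal pairs: 6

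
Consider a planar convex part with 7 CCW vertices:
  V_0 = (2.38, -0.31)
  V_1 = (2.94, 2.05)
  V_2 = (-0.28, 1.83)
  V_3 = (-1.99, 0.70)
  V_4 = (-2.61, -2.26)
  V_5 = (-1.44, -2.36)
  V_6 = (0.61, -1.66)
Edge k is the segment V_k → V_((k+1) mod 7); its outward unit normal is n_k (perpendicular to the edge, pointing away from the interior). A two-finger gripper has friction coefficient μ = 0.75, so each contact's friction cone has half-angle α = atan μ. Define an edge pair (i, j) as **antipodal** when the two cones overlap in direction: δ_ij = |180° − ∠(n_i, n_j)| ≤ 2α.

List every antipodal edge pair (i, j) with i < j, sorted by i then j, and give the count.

count = 11; pairs: (0,1), (0,2), (0,3), (1,4), (1,5), (1,6), (2,4), (2,5), (2,6), (3,5), (3,6)

α = atan 0.75 = 36.87°;  2α = 73.74°
n_0 = (+0.9730, -0.2309)
n_1 = (-0.0682, +0.9977)
n_2 = (-0.5513, +0.8343)
n_3 = (-0.9788, +0.2050)
n_4 = (-0.0852, -0.9964)
n_5 = (+0.3231, -0.9463)
n_6 = (+0.6064, -0.7951)
  (0,1): δ = 72.74°  ✓
  (0,2): δ = 43.19°  ✓
  (0,3): δ = 1.52°  ✓
  (0,4): δ = 98.46°  ·
  (0,5): δ = 122.20°  ·
  (0,6): δ = 140.68°  ·
  (1,2): δ = 150.45°  ·
  (1,3): δ = 105.74°  ·
  (1,4): δ = 8.79°  ✓
  (1,5): δ = 14.94°  ✓
  (1,6): δ = 33.42°  ✓
  (2,3): δ = 135.29°  ·
  (2,4): δ = 38.34°  ✓
  (2,5): δ = 14.60°  ✓
  (2,6): δ = 3.88°  ✓
  (3,4): δ = 83.06°  ·
  (3,5): δ = 59.32°  ✓
  (3,6): δ = 40.84°  ✓
  (4,5): δ = 156.26°  ·
  (4,6): δ = 137.78°  ·
  (5,6): δ = 161.52°  ·
antipodal pairs: 11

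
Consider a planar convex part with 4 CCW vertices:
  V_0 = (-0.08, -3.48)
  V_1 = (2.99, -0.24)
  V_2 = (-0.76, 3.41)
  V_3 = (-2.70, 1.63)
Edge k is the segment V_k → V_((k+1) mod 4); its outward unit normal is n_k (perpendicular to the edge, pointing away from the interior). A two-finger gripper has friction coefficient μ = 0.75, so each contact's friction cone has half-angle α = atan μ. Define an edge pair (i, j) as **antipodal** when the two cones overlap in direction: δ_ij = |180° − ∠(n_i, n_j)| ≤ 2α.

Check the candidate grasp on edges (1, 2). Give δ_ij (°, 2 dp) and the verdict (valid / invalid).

δ = 93.24°, invalid

α = atan 0.75 = 36.87°;  2α = 73.74°
edge 1: e_1 = (-3.75, +3.65);  n_1 = (+0.6975, +0.7166)
edge 2: e_2 = (-1.94, -1.78);  n_2 = (-0.6761, +0.7368)
∠(n_1, n_2) = 86.76°
δ = |180° − 86.76°| = 93.24°
93.24° > 2α = 73.74°  →  invalid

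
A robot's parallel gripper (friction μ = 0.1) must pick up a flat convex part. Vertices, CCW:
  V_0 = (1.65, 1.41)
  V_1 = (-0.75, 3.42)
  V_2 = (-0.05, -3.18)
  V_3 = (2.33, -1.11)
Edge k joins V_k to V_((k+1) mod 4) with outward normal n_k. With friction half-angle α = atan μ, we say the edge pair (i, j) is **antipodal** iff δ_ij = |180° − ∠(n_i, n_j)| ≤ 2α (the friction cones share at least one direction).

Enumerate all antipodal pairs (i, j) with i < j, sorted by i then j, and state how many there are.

α = atan 0.1 = 5.71°;  2α = 11.42°
n_0 = (+0.6421, +0.7666)
n_1 = (-0.9944, -0.1055)
n_2 = (+0.6563, -0.7545)
n_3 = (+0.9655, +0.2605)
  (0,1): δ = 44.00°  ·
  (0,2): δ = 80.96°  ·
  (0,3): δ = 145.05°  ·
  (1,2): δ = 55.04°  ·
  (1,3): δ = 9.05°  ✓
  (2,3): δ = 115.91°  ·
antipodal pairs: 1

count = 1; pairs: (1,3)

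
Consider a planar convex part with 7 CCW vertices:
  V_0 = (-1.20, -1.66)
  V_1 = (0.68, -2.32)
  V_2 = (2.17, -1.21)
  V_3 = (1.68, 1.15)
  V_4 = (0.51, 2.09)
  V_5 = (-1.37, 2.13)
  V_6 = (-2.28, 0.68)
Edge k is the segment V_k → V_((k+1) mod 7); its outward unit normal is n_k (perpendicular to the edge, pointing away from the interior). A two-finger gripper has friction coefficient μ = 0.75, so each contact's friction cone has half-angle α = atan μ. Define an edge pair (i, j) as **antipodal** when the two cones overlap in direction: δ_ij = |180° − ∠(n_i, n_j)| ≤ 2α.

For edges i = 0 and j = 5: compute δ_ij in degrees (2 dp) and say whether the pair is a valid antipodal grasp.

δ = 77.23°, invalid

α = atan 0.75 = 36.87°;  2α = 73.74°
edge 0: e_0 = (+1.88, -0.66);  n_0 = (-0.3312, -0.9435)
edge 5: e_5 = (-0.91, -1.45);  n_5 = (-0.8470, +0.5316)
∠(n_0, n_5) = 102.77°
δ = |180° − 102.77°| = 77.23°
77.23° > 2α = 73.74°  →  invalid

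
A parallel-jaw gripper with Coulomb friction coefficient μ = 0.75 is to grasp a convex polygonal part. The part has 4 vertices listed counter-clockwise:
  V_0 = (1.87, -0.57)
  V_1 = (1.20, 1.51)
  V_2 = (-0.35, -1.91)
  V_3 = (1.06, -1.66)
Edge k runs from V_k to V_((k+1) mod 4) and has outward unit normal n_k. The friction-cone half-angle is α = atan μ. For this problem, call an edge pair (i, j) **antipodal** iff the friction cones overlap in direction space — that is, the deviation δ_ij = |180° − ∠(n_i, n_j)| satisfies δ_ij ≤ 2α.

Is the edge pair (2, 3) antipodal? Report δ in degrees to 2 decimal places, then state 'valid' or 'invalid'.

δ = 136.67°, invalid

α = atan 0.75 = 36.87°;  2α = 73.74°
edge 2: e_2 = (+1.41, +0.25);  n_2 = (+0.1746, -0.9846)
edge 3: e_3 = (+0.81, +1.09);  n_3 = (+0.8026, -0.5965)
∠(n_2, n_3) = 43.33°
δ = |180° − 43.33°| = 136.67°
136.67° > 2α = 73.74°  →  invalid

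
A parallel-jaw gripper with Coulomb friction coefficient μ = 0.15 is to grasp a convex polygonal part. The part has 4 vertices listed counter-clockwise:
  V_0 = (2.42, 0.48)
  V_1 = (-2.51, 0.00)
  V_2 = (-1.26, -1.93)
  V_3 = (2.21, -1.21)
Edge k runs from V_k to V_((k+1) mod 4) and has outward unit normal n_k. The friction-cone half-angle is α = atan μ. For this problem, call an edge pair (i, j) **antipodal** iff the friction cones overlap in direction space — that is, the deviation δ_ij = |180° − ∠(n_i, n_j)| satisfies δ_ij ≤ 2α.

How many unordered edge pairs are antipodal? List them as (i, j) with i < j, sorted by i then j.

count = 1; pairs: (0,2)

α = atan 0.15 = 8.53°;  2α = 17.06°
n_0 = (-0.0969, +0.9953)
n_1 = (-0.8393, -0.5436)
n_2 = (+0.2032, -0.9791)
n_3 = (+0.9924, -0.1233)
  (0,1): δ = 62.63°  ·
  (0,2): δ = 6.16°  ✓
  (0,3): δ = 77.36°  ·
  (1,2): δ = 111.21°  ·
  (1,3): δ = 40.01°  ·
  (2,3): δ = 108.81°  ·
antipodal pairs: 1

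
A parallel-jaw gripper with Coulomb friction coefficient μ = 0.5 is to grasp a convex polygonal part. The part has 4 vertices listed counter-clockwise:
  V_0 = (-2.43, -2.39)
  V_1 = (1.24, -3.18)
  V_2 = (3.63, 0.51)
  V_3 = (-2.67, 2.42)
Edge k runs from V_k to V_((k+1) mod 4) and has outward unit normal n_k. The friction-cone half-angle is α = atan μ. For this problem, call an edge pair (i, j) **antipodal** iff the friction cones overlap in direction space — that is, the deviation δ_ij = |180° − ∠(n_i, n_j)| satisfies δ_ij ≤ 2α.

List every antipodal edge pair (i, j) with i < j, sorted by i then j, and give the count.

count = 2; pairs: (0,2), (1,3)

α = atan 0.5 = 26.57°;  2α = 53.13°
n_0 = (-0.2104, -0.9776)
n_1 = (+0.8393, -0.5436)
n_2 = (+0.2901, +0.9570)
n_3 = (-0.9988, -0.0498)
  (0,1): δ = 110.78°  ·
  (0,2): δ = 4.72°  ✓
  (0,3): δ = 105.00°  ·
  (1,2): δ = 73.93°  ·
  (1,3): δ = 35.79°  ✓
  (2,3): δ = 70.28°  ·
antipodal pairs: 2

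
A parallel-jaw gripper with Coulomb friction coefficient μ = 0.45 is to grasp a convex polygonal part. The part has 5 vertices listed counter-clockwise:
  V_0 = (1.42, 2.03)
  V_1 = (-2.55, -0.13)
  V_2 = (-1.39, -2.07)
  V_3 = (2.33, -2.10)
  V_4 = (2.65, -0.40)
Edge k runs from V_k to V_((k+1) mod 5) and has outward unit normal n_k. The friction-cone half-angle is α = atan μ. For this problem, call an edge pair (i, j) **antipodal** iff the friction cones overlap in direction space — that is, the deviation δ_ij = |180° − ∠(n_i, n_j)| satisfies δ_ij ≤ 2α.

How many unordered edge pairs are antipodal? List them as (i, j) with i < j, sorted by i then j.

count = 3; pairs: (0,2), (1,3), (1,4)

α = atan 0.45 = 24.23°;  2α = 48.46°
n_0 = (-0.4779, +0.8784)
n_1 = (-0.8583, -0.5132)
n_2 = (-0.0081, -1.0000)
n_3 = (+0.9827, -0.1850)
n_4 = (+0.8922, +0.4516)
  (0,1): δ = 87.67°  ·
  (0,2): δ = 29.01°  ✓
  (0,3): δ = 50.79°  ·
  (0,4): δ = 88.30°  ·
  (1,2): δ = 121.34°  ·
  (1,3): δ = 41.54°  ✓
  (1,4): δ = 4.03°  ✓
  (2,3): δ = 100.20°  ·
  (2,4): δ = 62.69°  ·
  (3,4): δ = 142.49°  ·
antipodal pairs: 3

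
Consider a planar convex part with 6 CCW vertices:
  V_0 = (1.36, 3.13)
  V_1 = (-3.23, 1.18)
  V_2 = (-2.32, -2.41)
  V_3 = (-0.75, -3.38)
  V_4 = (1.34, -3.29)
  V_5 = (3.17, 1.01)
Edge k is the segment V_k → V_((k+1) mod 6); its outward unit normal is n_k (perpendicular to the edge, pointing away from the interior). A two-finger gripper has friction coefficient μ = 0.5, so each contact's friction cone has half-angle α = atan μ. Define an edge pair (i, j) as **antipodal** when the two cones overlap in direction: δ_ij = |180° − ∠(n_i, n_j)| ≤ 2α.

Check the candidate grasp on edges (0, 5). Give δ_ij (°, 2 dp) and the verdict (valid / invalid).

α = atan 0.5 = 26.57°;  2α = 53.13°
edge 0: e_0 = (-4.59, -1.95);  n_0 = (-0.3910, +0.9204)
edge 5: e_5 = (-1.81, +2.12);  n_5 = (+0.7605, +0.6493)
∠(n_0, n_5) = 72.53°
δ = |180° − 72.53°| = 107.47°
107.47° > 2α = 53.13°  →  invalid

δ = 107.47°, invalid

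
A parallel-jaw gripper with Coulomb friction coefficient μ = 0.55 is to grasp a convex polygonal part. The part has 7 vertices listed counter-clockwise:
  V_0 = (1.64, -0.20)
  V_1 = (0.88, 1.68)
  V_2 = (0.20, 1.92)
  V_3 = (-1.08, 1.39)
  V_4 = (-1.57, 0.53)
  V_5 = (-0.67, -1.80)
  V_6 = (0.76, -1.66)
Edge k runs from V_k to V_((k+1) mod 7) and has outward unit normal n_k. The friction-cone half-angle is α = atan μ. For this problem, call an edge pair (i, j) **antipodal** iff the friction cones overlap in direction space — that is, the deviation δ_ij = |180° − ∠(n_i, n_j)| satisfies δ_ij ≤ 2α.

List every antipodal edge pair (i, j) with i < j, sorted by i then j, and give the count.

α = atan 0.55 = 28.81°;  2α = 57.62°
n_0 = (+0.9271, +0.3748)
n_1 = (+0.3328, +0.9430)
n_2 = (-0.3826, +0.9239)
n_3 = (-0.8689, +0.4951)
n_4 = (-0.9328, -0.3603)
n_5 = (+0.0974, -0.9952)
n_6 = (+0.8565, -0.5162)
  (0,1): δ = 131.45°  ·
  (0,2): δ = 89.52°  ·
  (0,3): δ = 51.68°  ✓
  (0,4): δ = 0.89°  ✓
  (0,5): δ = 73.58°  ·
  (0,6): δ = 126.91°  ·
  (1,2): δ = 138.07°  ·
  (1,3): δ = 100.23°  ·
  (1,4): δ = 49.44°  ✓
  (1,5): δ = 25.03°  ✓
  (1,6): δ = 78.36°  ·
  (2,3): δ = 142.17°  ·
  (2,4): δ = 91.37°  ·
  (2,5): δ = 16.90°  ✓
  (2,6): δ = 36.43°  ✓
  (3,4): δ = 129.21°  ·
  (3,5): δ = 54.74°  ✓
  (3,6): δ = 1.41°  ✓
  (4,5): δ = 105.53°  ·
  (4,6): δ = 52.20°  ✓
  (5,6): δ = 126.67°  ·
antipodal pairs: 9

count = 9; pairs: (0,3), (0,4), (1,4), (1,5), (2,5), (2,6), (3,5), (3,6), (4,6)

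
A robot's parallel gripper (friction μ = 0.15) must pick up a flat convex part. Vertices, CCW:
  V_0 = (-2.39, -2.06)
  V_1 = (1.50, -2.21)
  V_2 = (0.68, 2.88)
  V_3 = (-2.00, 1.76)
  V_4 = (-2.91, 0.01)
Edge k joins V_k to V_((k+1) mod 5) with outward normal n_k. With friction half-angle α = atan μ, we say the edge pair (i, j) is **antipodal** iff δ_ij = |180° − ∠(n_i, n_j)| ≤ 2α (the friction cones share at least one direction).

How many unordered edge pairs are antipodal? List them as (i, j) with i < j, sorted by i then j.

α = atan 0.15 = 8.53°;  2α = 17.06°
n_0 = (-0.0385, -0.9993)
n_1 = (+0.9873, +0.1590)
n_2 = (-0.3856, +0.9227)
n_3 = (-0.8872, +0.4614)
n_4 = (-0.9699, -0.2436)
  (0,1): δ = 78.64°  ·
  (0,2): δ = 24.89°  ·
  (0,3): δ = 64.73°  ·
  (0,4): δ = 106.31°  ·
  (1,2): δ = 76.47°  ·
  (1,3): δ = 36.63°  ·
  (1,4): δ = 4.95°  ✓
  (2,3): δ = 140.15°  ·
  (2,4): δ = 98.58°  ·
  (3,4): δ = 138.42°  ·
antipodal pairs: 1

count = 1; pairs: (1,4)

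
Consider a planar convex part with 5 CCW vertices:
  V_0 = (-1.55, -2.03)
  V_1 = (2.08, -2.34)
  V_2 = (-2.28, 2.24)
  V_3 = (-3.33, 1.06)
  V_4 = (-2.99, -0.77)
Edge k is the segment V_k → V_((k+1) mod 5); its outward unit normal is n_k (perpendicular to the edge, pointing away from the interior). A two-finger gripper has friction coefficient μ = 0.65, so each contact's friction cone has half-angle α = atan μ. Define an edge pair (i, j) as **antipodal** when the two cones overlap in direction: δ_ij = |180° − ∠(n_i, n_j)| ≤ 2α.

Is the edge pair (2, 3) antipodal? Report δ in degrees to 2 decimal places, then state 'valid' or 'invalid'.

δ = 127.81°, invalid

α = atan 0.65 = 33.02°;  2α = 66.05°
edge 2: e_2 = (-1.05, -1.18);  n_2 = (-0.7471, +0.6648)
edge 3: e_3 = (+0.34, -1.83);  n_3 = (-0.9832, -0.1827)
∠(n_2, n_3) = 52.19°
δ = |180° − 52.19°| = 127.81°
127.81° > 2α = 66.05°  →  invalid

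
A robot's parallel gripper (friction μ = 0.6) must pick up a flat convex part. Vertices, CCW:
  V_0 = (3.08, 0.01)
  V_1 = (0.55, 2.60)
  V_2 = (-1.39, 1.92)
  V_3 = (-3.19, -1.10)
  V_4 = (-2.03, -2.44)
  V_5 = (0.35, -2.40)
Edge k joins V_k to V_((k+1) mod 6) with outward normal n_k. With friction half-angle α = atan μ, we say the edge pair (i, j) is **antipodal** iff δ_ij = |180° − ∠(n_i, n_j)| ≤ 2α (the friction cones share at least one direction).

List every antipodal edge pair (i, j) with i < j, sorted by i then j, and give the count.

count = 6; pairs: (0,3), (0,4), (1,4), (1,5), (2,4), (2,5)

α = atan 0.6 = 30.96°;  2α = 61.93°
n_0 = (+0.7153, +0.6988)
n_1 = (-0.3308, +0.9437)
n_2 = (-0.8590, +0.5120)
n_3 = (-0.7561, -0.6545)
n_4 = (+0.0168, -0.9999)
n_5 = (+0.6618, -0.7497)
  (0,1): δ = 115.01°  ·
  (0,2): δ = 75.12°  ·
  (0,3): δ = 3.45°  ✓
  (0,4): δ = 46.63°  ✓
  (0,5): δ = 87.11°  ·
  (1,2): δ = 140.11°  ·
  (1,3): δ = 68.43°  ·
  (1,4): δ = 18.35°  ✓
  (1,5): δ = 22.12°  ✓
  (2,3): δ = 108.32°  ·
  (2,4): δ = 58.24°  ✓
  (2,5): δ = 17.77°  ✓
  (3,4): δ = 129.92°  ·
  (3,5): δ = 89.44°  ·
  (4,5): δ = 139.53°  ·
antipodal pairs: 6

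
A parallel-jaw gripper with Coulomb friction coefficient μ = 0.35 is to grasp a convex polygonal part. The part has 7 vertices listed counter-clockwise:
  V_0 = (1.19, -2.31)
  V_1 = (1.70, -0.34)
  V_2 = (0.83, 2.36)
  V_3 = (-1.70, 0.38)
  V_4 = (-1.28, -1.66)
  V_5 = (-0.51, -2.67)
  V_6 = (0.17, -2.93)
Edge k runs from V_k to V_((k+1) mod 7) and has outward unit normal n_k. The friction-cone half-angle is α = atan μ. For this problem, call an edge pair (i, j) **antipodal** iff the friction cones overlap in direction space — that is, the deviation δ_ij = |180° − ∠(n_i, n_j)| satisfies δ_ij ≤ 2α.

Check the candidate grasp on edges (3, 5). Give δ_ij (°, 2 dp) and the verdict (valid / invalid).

α = atan 0.35 = 19.29°;  2α = 38.58°
edge 3: e_3 = (+0.42, -2.04);  n_3 = (-0.9795, -0.2017)
edge 5: e_5 = (+0.68, -0.26);  n_5 = (-0.3571, -0.9341)
∠(n_3, n_5) = 57.44°
δ = |180° − 57.44°| = 122.56°
122.56° > 2α = 38.58°  →  invalid

δ = 122.56°, invalid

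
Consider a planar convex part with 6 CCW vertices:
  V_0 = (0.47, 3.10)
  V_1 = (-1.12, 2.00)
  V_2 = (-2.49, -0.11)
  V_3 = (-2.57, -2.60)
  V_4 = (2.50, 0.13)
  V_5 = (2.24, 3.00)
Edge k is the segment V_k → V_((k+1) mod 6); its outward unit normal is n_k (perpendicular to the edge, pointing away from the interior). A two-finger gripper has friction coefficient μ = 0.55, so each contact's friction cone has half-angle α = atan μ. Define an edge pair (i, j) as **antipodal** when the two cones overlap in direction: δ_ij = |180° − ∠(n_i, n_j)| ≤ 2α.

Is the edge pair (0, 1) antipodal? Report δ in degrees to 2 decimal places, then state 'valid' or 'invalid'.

δ = 157.67°, invalid

α = atan 0.55 = 28.81°;  2α = 57.62°
edge 0: e_0 = (-1.59, -1.10);  n_0 = (-0.5689, +0.8224)
edge 1: e_1 = (-1.37, -2.11);  n_1 = (-0.8387, +0.5446)
∠(n_0, n_1) = 22.33°
δ = |180° − 22.33°| = 157.67°
157.67° > 2α = 57.62°  →  invalid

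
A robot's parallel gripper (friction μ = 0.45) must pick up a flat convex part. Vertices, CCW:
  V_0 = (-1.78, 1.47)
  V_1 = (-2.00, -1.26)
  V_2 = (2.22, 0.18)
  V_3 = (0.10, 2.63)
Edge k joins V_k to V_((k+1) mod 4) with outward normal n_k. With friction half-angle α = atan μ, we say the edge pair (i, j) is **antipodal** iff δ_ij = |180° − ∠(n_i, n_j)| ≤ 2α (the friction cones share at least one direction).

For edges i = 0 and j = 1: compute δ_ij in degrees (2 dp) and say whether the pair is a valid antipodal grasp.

α = atan 0.45 = 24.23°;  2α = 48.46°
edge 0: e_0 = (-0.22, -2.73);  n_0 = (-0.9968, +0.0803)
edge 1: e_1 = (+4.22, +1.44);  n_1 = (+0.3229, -0.9464)
∠(n_0, n_1) = 113.45°
δ = |180° − 113.45°| = 66.55°
66.55° > 2α = 48.46°  →  invalid

δ = 66.55°, invalid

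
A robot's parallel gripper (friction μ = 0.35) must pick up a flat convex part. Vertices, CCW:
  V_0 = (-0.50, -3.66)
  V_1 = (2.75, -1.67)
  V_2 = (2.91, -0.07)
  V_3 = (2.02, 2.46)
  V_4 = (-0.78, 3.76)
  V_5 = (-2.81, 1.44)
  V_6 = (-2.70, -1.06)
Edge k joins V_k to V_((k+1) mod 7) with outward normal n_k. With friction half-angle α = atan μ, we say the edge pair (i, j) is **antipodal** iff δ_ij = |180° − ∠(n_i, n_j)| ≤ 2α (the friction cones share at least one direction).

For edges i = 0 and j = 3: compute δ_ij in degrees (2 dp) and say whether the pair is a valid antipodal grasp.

α = atan 0.35 = 19.29°;  2α = 38.58°
edge 0: e_0 = (+3.25, +1.99);  n_0 = (+0.5222, -0.8528)
edge 3: e_3 = (-2.80, +1.30);  n_3 = (+0.4211, +0.9070)
∠(n_0, n_3) = 123.62°
δ = |180° − 123.62°| = 56.38°
56.38° > 2α = 38.58°  →  invalid

δ = 56.38°, invalid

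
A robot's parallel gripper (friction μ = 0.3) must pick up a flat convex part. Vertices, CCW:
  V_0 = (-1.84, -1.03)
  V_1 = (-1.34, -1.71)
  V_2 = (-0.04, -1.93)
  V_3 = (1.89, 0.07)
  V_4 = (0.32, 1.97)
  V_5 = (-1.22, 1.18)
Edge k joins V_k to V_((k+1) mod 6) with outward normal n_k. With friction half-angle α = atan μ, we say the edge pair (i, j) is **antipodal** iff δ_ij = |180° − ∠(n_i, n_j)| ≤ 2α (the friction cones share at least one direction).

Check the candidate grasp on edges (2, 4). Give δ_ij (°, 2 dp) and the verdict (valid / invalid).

α = atan 0.3 = 16.70°;  2α = 33.40°
edge 2: e_2 = (+1.93, +2.00);  n_2 = (+0.7196, -0.6944)
edge 4: e_4 = (-1.54, -0.79);  n_4 = (-0.4564, +0.8898)
∠(n_2, n_4) = 161.14°
δ = |180° − 161.14°| = 18.86°
18.86° ≤ 2α = 33.40°  →  valid

δ = 18.86°, valid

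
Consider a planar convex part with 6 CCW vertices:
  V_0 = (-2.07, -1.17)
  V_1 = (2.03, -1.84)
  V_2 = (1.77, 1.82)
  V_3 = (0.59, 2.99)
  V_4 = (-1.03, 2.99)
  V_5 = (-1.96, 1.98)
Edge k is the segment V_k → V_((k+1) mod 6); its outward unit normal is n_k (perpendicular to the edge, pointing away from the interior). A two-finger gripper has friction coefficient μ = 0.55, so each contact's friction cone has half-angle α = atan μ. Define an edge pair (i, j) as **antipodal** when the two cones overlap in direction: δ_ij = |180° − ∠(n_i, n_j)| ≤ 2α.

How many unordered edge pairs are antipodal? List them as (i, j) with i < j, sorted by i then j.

α = atan 0.55 = 28.81°;  2α = 57.62°
n_0 = (-0.1613, -0.9869)
n_1 = (+0.9975, +0.0709)
n_2 = (+0.7041, +0.7101)
n_3 = (+0.0000, +1.0000)
n_4 = (-0.7356, +0.6774)
n_5 = (-0.9994, +0.0349)
  (0,1): δ = 76.66°  ·
  (0,2): δ = 35.48°  ✓
  (0,3): δ = 9.28°  ✓
  (0,4): δ = 56.64°  ✓
  (0,5): δ = 97.28°  ·
  (1,2): δ = 138.82°  ·
  (1,3): δ = 94.06°  ·
  (1,4): δ = 46.70°  ✓
  (1,5): δ = 6.06°  ✓
  (2,3): δ = 135.24°  ·
  (2,4): δ = 87.88°  ·
  (2,5): δ = 47.24°  ✓
  (3,4): δ = 132.64°  ·
  (3,5): δ = 92.00°  ·
  (4,5): δ = 139.36°  ·
antipodal pairs: 6

count = 6; pairs: (0,2), (0,3), (0,4), (1,4), (1,5), (2,5)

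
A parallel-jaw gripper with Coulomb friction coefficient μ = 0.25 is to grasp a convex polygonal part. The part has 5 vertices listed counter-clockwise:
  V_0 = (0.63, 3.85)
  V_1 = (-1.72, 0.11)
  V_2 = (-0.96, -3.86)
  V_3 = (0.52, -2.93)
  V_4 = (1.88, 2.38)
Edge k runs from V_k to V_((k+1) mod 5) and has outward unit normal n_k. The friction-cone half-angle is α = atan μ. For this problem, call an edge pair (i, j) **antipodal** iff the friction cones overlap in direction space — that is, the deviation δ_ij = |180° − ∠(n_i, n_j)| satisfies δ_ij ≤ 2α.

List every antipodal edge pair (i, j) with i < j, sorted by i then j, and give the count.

α = atan 0.25 = 14.04°;  2α = 28.07°
n_0 = (-0.8467, +0.5320)
n_1 = (-0.9822, -0.1880)
n_2 = (+0.5321, -0.8467)
n_3 = (+0.9687, -0.2481)
n_4 = (+0.7618, +0.6478)
  (0,1): δ = 137.02°  ·
  (0,2): δ = 25.71°  ✓
  (0,3): δ = 17.78°  ✓
  (0,4): δ = 72.52°  ·
  (1,2): δ = 68.69°  ·
  (1,3): δ = 25.20°  ✓
  (1,4): δ = 29.54°  ·
  (2,3): δ = 136.51°  ·
  (2,4): δ = 81.77°  ·
  (3,4): δ = 125.26°  ·
antipodal pairs: 3

count = 3; pairs: (0,2), (0,3), (1,3)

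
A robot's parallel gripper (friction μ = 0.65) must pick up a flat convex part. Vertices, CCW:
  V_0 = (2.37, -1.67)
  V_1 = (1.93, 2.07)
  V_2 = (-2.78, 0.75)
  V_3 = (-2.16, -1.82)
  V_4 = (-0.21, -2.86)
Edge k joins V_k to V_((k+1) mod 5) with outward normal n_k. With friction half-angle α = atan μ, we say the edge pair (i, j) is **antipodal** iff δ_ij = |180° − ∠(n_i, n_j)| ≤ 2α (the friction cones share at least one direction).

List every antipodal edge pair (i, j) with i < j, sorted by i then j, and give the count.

α = atan 0.65 = 33.02°;  2α = 66.05°
n_0 = (+0.9932, +0.1168)
n_1 = (-0.2699, +0.9629)
n_2 = (-0.9721, -0.2345)
n_3 = (-0.4706, -0.8824)
n_4 = (+0.4188, -0.9081)
  (0,1): δ = 81.05°  ·
  (0,2): δ = 6.85°  ✓
  (0,3): δ = 55.22°  ✓
  (0,4): δ = 108.05°  ·
  (1,2): δ = 92.09°  ·
  (1,3): δ = 43.73°  ✓
  (1,4): δ = 9.11°  ✓
  (2,3): δ = 131.64°  ·
  (2,4): δ = 78.80°  ·
  (3,4): δ = 127.17°  ·
antipodal pairs: 4

count = 4; pairs: (0,2), (0,3), (1,3), (1,4)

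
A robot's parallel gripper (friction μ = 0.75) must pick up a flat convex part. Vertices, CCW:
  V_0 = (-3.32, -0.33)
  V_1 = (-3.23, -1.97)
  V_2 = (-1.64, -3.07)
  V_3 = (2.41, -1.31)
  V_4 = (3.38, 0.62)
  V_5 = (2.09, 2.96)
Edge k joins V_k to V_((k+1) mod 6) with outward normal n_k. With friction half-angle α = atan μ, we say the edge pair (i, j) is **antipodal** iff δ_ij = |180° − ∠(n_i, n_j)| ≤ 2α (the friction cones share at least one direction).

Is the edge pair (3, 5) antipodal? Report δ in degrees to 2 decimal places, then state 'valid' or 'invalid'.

α = atan 0.75 = 36.87°;  2α = 73.74°
edge 3: e_3 = (+0.97, +1.93);  n_3 = (+0.8935, -0.4491)
edge 5: e_5 = (-5.41, -3.29);  n_5 = (-0.5196, +0.8544)
∠(n_3, n_5) = 147.99°
δ = |180° − 147.99°| = 32.01°
32.01° ≤ 2α = 73.74°  →  valid

δ = 32.01°, valid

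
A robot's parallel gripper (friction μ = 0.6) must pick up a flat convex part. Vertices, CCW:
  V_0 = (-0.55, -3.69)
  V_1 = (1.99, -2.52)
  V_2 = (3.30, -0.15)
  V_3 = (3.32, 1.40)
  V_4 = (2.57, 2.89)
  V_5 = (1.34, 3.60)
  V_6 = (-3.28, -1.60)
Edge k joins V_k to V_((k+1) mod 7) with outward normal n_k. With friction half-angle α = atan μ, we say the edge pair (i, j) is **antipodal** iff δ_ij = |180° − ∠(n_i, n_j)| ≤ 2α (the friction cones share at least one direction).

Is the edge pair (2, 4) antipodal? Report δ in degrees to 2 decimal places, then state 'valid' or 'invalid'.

δ = 119.26°, invalid

α = atan 0.6 = 30.96°;  2α = 61.93°
edge 2: e_2 = (+0.02, +1.55);  n_2 = (+0.9999, -0.0129)
edge 4: e_4 = (-1.23, +0.71);  n_4 = (+0.4999, +0.8661)
∠(n_2, n_4) = 60.74°
δ = |180° − 60.74°| = 119.26°
119.26° > 2α = 61.93°  →  invalid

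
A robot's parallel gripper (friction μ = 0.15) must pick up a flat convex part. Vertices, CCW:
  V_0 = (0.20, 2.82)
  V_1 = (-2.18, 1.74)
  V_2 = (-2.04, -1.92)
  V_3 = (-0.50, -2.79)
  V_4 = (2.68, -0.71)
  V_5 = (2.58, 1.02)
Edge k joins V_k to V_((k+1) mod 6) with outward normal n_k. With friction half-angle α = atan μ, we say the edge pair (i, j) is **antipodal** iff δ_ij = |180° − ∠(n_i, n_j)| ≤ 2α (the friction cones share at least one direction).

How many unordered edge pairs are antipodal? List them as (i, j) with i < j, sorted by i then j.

count = 3; pairs: (0,3), (1,4), (2,5)

α = atan 0.15 = 8.53°;  2α = 17.06°
n_0 = (-0.4132, +0.9106)
n_1 = (-0.9993, -0.0382)
n_2 = (-0.4919, -0.8707)
n_3 = (+0.5474, -0.8369)
n_4 = (+0.9983, +0.0577)
n_5 = (+0.6032, +0.7976)
  (0,1): δ = 112.22°  ·
  (0,2): δ = 53.87°  ·
  (0,3): δ = 8.78°  ✓
  (0,4): δ = 68.90°  ·
  (0,5): δ = 118.49°  ·
  (1,2): δ = 121.65°  ·
  (1,3): δ = 59.00°  ·
  (1,4): δ = 1.12°  ✓
  (1,5): δ = 50.71°  ·
  (2,3): δ = 117.35°  ·
  (2,4): δ = 57.23°  ·
  (2,5): δ = 7.64°  ✓
  (3,4): δ = 119.88°  ·
  (3,5): δ = 70.29°  ·
  (4,5): δ = 130.41°  ·
antipodal pairs: 3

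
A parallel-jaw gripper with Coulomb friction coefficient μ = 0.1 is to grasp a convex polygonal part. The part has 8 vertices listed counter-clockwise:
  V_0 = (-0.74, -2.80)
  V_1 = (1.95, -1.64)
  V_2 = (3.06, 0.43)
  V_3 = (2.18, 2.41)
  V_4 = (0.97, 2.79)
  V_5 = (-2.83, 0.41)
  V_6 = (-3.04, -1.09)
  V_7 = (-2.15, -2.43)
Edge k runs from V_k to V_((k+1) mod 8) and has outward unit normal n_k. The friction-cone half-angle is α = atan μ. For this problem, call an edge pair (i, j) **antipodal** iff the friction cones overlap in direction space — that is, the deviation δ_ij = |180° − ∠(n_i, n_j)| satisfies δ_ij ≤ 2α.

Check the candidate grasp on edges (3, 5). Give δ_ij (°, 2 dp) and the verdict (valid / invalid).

α = atan 0.1 = 5.71°;  2α = 11.42°
edge 3: e_3 = (-1.21, +0.38);  n_3 = (+0.2996, +0.9541)
edge 5: e_5 = (-0.21, -1.50);  n_5 = (-0.9903, +0.1386)
∠(n_3, n_5) = 99.47°
δ = |180° − 99.47°| = 80.53°
80.53° > 2α = 11.42°  →  invalid

δ = 80.53°, invalid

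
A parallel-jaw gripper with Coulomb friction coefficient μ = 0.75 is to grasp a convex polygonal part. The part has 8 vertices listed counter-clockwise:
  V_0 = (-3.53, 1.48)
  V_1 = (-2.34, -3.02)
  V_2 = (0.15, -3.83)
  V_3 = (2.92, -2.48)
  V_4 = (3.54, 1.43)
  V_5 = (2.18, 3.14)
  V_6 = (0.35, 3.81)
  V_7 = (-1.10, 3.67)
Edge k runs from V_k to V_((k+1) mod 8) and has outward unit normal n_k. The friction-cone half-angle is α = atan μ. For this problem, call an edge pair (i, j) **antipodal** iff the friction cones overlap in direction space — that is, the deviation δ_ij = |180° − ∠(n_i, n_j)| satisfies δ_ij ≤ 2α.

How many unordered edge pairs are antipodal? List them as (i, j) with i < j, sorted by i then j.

count = 11; pairs: (0,3), (0,4), (0,5), (1,4), (1,5), (1,6), (1,7), (2,5), (2,6), (2,7), (3,7)

α = atan 0.75 = 36.87°;  2α = 73.74°
n_0 = (-0.9668, -0.2557)
n_1 = (-0.3093, -0.9509)
n_2 = (+0.4381, -0.8989)
n_3 = (+0.9877, -0.1566)
n_4 = (+0.7827, +0.6225)
n_5 = (+0.3438, +0.9390)
n_6 = (-0.0961, +0.9954)
n_7 = (-0.6695, +0.7428)
  (0,1): δ = 122.83°  ·
  (0,2): δ = 78.83°  ·
  (0,3): δ = 23.82°  ✓
  (0,4): δ = 23.68°  ✓
  (0,5): δ = 55.08°  ✓
  (0,6): δ = 80.70°  ·
  (0,7): δ = 117.21°  ·
  (1,2): δ = 136.00°  ·
  (1,3): δ = 80.99°  ·
  (1,4): δ = 33.48°  ✓
  (1,5): δ = 2.09°  ✓
  (1,6): δ = 23.53°  ✓
  (1,7): δ = 60.05°  ✓
  (2,3): δ = 124.99°  ·
  (2,4): δ = 77.49°  ·
  (2,5): δ = 46.09°  ✓
  (2,6): δ = 20.47°  ✓
  (2,7): δ = 16.04°  ✓
  (3,4): δ = 132.49°  ·
  (3,5): δ = 101.10°  ·
  (3,6): δ = 75.47°  ·
  (3,7): δ = 38.96°  ✓
  (4,5): δ = 148.60°  ·
  (4,6): δ = 122.98°  ·
  (4,7): δ = 86.47°  ·
  (5,6): δ = 154.38°  ·
  (5,7): δ = 117.87°  ·
  (6,7): δ = 143.49°  ·
antipodal pairs: 11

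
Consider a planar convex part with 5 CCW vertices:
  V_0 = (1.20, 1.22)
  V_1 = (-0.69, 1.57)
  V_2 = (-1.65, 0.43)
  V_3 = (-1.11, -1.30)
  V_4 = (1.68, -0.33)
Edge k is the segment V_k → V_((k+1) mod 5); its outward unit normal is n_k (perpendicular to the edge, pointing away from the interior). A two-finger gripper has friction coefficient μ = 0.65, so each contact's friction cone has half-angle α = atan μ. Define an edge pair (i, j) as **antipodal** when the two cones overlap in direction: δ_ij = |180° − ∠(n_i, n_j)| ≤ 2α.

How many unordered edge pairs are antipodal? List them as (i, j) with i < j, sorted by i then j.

α = atan 0.65 = 33.02°;  2α = 66.05°
n_0 = (+0.1821, +0.9833)
n_1 = (-0.7649, +0.6441)
n_2 = (-0.9546, -0.2980)
n_3 = (+0.3284, -0.9445)
n_4 = (+0.9552, +0.2958)
  (0,1): δ = 119.61°  ·
  (0,2): δ = 62.17°  ✓
  (0,3): δ = 29.66°  ✓
  (0,4): δ = 117.70°  ·
  (1,2): δ = 122.56°  ·
  (1,3): δ = 30.73°  ✓
  (1,4): δ = 57.31°  ✓
  (2,3): δ = 88.16°  ·
  (2,4): δ = 0.13°  ✓
  (3,4): δ = 91.96°  ·
antipodal pairs: 5

count = 5; pairs: (0,2), (0,3), (1,3), (1,4), (2,4)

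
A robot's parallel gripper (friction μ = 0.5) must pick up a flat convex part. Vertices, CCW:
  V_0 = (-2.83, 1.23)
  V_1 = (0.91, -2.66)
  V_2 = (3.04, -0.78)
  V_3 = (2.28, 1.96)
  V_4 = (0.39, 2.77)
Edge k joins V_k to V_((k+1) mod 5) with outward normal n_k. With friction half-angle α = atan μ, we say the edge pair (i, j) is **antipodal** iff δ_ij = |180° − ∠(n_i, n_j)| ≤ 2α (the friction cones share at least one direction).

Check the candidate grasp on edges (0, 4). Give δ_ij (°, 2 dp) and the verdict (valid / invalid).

δ = 71.69°, invalid

α = atan 0.5 = 26.57°;  2α = 53.13°
edge 0: e_0 = (+3.74, -3.89);  n_0 = (-0.7209, -0.6931)
edge 4: e_4 = (-3.22, -1.54);  n_4 = (-0.4315, +0.9021)
∠(n_0, n_4) = 108.31°
δ = |180° − 108.31°| = 71.69°
71.69° > 2α = 53.13°  →  invalid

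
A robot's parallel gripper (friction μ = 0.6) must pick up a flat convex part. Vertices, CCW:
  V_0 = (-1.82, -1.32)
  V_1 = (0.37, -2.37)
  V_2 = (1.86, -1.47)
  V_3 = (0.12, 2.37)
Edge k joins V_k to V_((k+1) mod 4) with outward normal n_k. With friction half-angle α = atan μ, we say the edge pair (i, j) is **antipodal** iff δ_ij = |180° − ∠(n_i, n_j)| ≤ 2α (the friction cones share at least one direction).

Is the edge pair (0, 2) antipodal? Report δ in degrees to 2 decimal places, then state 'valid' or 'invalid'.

δ = 40.01°, valid

α = atan 0.6 = 30.96°;  2α = 61.93°
edge 0: e_0 = (+2.19, -1.05);  n_0 = (-0.4323, -0.9017)
edge 2: e_2 = (-1.74, +3.84);  n_2 = (+0.9109, +0.4127)
∠(n_0, n_2) = 139.99°
δ = |180° − 139.99°| = 40.01°
40.01° ≤ 2α = 61.93°  →  valid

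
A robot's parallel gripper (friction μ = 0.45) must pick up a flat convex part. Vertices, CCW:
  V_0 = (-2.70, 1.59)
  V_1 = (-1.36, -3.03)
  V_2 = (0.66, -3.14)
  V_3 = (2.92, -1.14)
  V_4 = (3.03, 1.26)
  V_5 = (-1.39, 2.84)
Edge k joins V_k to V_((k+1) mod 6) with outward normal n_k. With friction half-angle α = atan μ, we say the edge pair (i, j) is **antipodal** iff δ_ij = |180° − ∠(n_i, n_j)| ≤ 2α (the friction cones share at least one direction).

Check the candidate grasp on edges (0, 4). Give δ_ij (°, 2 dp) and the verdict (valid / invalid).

δ = 54.16°, invalid

α = atan 0.45 = 24.23°;  2α = 48.46°
edge 0: e_0 = (+1.34, -4.62);  n_0 = (-0.9604, -0.2786)
edge 4: e_4 = (-4.42, +1.58);  n_4 = (+0.3366, +0.9416)
∠(n_0, n_4) = 125.84°
δ = |180° − 125.84°| = 54.16°
54.16° > 2α = 48.46°  →  invalid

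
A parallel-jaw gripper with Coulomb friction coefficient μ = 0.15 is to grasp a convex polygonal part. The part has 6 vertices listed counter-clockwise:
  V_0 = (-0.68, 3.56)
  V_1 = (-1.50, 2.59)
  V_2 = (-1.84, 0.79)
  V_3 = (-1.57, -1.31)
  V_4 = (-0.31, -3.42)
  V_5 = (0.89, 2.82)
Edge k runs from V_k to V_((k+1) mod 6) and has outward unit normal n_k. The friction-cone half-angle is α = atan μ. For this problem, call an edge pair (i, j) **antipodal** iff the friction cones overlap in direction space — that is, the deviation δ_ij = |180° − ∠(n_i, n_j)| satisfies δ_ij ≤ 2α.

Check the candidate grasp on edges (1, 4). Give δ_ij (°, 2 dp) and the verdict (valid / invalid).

α = atan 0.15 = 8.53°;  2α = 17.06°
edge 1: e_1 = (-0.34, -1.80);  n_1 = (-0.9826, +0.1856)
edge 4: e_4 = (+1.20, +6.24);  n_4 = (+0.9820, -0.1888)
∠(n_1, n_4) = 179.81°
δ = |180° − 179.81°| = 0.19°
0.19° ≤ 2α = 17.06°  →  valid

δ = 0.19°, valid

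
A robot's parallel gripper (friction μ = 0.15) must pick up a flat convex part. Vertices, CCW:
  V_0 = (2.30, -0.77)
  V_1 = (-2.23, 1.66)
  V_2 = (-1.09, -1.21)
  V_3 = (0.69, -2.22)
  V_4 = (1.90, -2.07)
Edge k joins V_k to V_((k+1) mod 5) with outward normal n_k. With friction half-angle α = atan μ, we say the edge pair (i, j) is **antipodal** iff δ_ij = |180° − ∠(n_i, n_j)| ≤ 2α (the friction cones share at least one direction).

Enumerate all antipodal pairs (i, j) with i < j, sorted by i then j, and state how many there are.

α = atan 0.15 = 8.53°;  2α = 17.06°
n_0 = (+0.4727, +0.8812)
n_1 = (-0.9294, -0.3692)
n_2 = (-0.4935, -0.8697)
n_3 = (+0.1230, -0.9924)
n_4 = (+0.9558, -0.2941)
  (0,1): δ = 40.13°  ·
  (0,2): δ = 1.36°  ✓
  (0,3): δ = 35.28°  ·
  (0,4): δ = 101.11°  ·
  (1,2): δ = 141.23°  ·
  (1,3): δ = 104.60°  ·
  (1,4): δ = 38.77°  ·
  (2,3): δ = 143.36°  ·
  (2,4): δ = 77.53°  ·
  (3,4): δ = 114.17°  ·
antipodal pairs: 1

count = 1; pairs: (0,2)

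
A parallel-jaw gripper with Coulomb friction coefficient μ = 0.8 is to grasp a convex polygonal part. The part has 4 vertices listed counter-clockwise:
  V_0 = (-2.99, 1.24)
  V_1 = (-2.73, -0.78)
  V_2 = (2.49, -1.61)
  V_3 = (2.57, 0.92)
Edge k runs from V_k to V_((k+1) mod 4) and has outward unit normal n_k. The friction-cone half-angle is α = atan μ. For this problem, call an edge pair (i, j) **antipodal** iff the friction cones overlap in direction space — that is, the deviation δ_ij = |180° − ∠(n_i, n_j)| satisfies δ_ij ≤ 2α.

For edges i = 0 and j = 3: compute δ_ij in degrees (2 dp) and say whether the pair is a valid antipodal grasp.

α = atan 0.8 = 38.66°;  2α = 77.32°
edge 0: e_0 = (+0.26, -2.02);  n_0 = (-0.9918, -0.1277)
edge 3: e_3 = (-5.56, +0.32);  n_3 = (+0.0575, +0.9983)
∠(n_0, n_3) = 100.63°
δ = |180° − 100.63°| = 79.37°
79.37° > 2α = 77.32°  →  invalid

δ = 79.37°, invalid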